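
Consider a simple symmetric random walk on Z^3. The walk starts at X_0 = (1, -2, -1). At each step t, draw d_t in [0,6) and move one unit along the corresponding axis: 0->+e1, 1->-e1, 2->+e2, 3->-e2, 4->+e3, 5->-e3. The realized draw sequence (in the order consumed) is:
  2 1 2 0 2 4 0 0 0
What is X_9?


(4, 1, 0)

t=0: X=(1, -2, -1), d=2 → +e2, X_1=(1, -1, -1)
t=1: X=(1, -1, -1), d=1 → -e1, X_2=(0, -1, -1)
t=2: X=(0, -1, -1), d=2 → +e2, X_3=(0, 0, -1)
t=3: X=(0, 0, -1), d=0 → +e1, X_4=(1, 0, -1)
t=4: X=(1, 0, -1), d=2 → +e2, X_5=(1, 1, -1)
t=5: X=(1, 1, -1), d=4 → +e3, X_6=(1, 1, 0)
t=6: X=(1, 1, 0), d=0 → +e1, X_7=(2, 1, 0)
t=7: X=(2, 1, 0), d=0 → +e1, X_8=(3, 1, 0)
t=8: X=(3, 1, 0), d=0 → +e1, X_9=(4, 1, 0)


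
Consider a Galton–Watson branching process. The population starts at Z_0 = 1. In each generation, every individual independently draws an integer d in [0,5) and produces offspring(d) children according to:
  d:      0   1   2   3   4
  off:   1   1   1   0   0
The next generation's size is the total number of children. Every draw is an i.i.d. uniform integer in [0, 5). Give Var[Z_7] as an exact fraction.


Outcome values over d=0..4: [1, 1, 1, 0, 0]
Σy = 3, Σy² = 3, M = 5
μ = 3/5 = 3/5,  σ² = 3/5 − (3/5)² = 6/25
V_0 = 0, E_0 = 1
V_1 = 6/25·E_0 + (3/5)²·V_0 = 6/25;  E_1 = 3/5
V_2 = 6/25·E_1 + (3/5)²·V_1 = 144/625;  E_2 = 9/25
V_3 = 6/25·E_2 + (3/5)²·V_2 = 2646/15625;  E_3 = 27/125
V_4 = 6/25·E_3 + (3/5)²·V_3 = 44064/390625;  E_4 = 81/625
V_5 = 6/25·E_4 + (3/5)²·V_4 = 700326/9765625;  E_5 = 243/3125
V_6 = 6/25·E_5 + (3/5)²·V_5 = 10859184/244140625;  E_6 = 729/15625
V_7 = 6/25·E_6 + (3/5)²·V_6 = 166076406/6103515625;  E_7 = 2187/78125

166076406/6103515625


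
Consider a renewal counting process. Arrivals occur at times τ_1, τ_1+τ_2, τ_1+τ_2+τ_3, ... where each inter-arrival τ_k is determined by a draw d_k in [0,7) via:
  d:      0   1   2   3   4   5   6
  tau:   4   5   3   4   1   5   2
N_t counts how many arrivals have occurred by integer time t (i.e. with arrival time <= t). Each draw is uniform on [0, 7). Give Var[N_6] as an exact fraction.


Inter-arrival values over d=0..6: [4, 5, 3, 4, 1, 5, 2]
Each d has probability 1/7, so the pmf of τ is: f(1) = 1/7, f(2) = 1/7, f(3) = 1/7, f(4) = 2/7, f(5) = 2/7
Let p_n(j) = P(N_n = j), with p_0 = [1]. Condition on τ_1: p_n(0) = P(τ > n), and for j >= 1, p_n(j) = Σ_{k<=n} f(k)·p_{n−k}(j−1)
p_1 = [6/7, 1/7]  (j = 0..1)
p_2 = [5/7, 13/49, 1/49]  (j = 0..2)
p_3 = [4/7, 18/49, 20/343, 1/343]  (j = 0..3)
p_4 = [2/7, 29/49, 38/343, 27/2401, 1/2401]  (j = 0..4)
p_5 = [0, 37/49, 74/343, 65/2401, 34/16807, 1/16807]  (j = 0..5)
p_6 = [0, 4/7, 124/343, 146/2401, 99/16807, 41/117649, 1/117649]  (j = 0..6)
E[N_6] = Σ j·p_6(j) = 176737/117649;  E[N_6²] = Σ j²·p_6(j) = 313891/117649
Var[N_6] = 313891/117649 − (176737/117649)² = 5692995090/13841287201

5692995090/13841287201


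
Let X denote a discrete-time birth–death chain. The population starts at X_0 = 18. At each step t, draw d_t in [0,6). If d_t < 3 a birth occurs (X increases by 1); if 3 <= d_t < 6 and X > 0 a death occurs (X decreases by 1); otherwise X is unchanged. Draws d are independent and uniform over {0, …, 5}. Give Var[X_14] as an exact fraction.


X can drop by at most 1 per step and X_0 = 18 > T = 14, so X_t >= 18 − t >= 4 > 0 for every t <= 14: the floor at 0 (the 'and X > 0' condition) never binds. Hence X_14 = X_0 + Σ_{t<14} Y_t with i.i.d. increments Y_t = y(d_t) ∈ {+1, −1, 0}.
Outcome values over d=0..5: [1, 1, 1, -1, -1, -1]
Σy = 0, Σy² = 6, M = 6
μ = 0/6 = 0,  σ² = 6/6 − (0)² = 1
Independent increments: Var[X_14] = 14·σ² = 14·(1) = 14

14


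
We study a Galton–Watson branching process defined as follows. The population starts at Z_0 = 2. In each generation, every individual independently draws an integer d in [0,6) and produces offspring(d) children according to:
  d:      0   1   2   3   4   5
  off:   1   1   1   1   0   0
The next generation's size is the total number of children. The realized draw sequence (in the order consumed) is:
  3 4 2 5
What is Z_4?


gen 0: Z_0=2, draws=[3, 4], offspring=[1, 0], Z_1=1
gen 1: Z_1=1, draws=[2], offspring=[1], Z_2=1
gen 2: Z_2=1, draws=[5], offspring=[0], Z_3=0
gen 3: Z_3=0, draws=[], offspring=[], Z_4=0

0


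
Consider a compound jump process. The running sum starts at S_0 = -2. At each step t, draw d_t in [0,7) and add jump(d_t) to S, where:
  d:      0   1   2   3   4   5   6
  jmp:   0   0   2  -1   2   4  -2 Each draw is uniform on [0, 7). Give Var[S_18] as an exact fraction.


Outcome values over d=0..6: [0, 0, 2, -1, 2, 4, -2]
Σy = 5, Σy² = 29, M = 7
μ = 5/7 = 5/7,  σ² = 29/7 − (5/7)² = 178/49
Independent increments: Var[S_18] = 18·σ² = 18·(178/49) = 3204/49

3204/49


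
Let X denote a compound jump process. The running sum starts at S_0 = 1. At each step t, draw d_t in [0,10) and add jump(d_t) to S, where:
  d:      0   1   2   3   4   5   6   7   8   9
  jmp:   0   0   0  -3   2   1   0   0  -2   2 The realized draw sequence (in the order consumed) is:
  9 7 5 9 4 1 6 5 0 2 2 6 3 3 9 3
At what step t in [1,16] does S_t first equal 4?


3

t=0: S=1, d=9, jump=2, S_1=3
t=1: S=3, d=7, jump=0, S_2=3
t=2: S=3, d=5, jump=1, S_3=4
t=3: S=4, d=9, jump=2, S_4=6
t=4: S=6, d=4, jump=2, S_5=8
t=5: S=8, d=1, jump=0, S_6=8
t=6: S=8, d=6, jump=0, S_7=8
t=7: S=8, d=5, jump=1, S_8=9
t=8: S=9, d=0, jump=0, S_9=9
t=9: S=9, d=2, jump=0, S_10=9
t=10: S=9, d=2, jump=0, S_11=9
t=11: S=9, d=6, jump=0, S_12=9
t=12: S=9, d=3, jump=-3, S_13=6
t=13: S=6, d=3, jump=-3, S_14=3
t=14: S=3, d=9, jump=2, S_15=5
t=15: S=5, d=3, jump=-3, S_16=2


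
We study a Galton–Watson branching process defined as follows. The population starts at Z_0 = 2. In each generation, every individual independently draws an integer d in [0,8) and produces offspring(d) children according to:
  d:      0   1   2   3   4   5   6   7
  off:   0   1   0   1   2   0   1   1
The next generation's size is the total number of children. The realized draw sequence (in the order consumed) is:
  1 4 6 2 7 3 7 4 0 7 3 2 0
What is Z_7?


0

gen 0: Z_0=2, draws=[1, 4], offspring=[1, 2], Z_1=3
gen 1: Z_1=3, draws=[6, 2, 7], offspring=[1, 0, 1], Z_2=2
gen 2: Z_2=2, draws=[3, 7], offspring=[1, 1], Z_3=2
gen 3: Z_3=2, draws=[4, 0], offspring=[2, 0], Z_4=2
gen 4: Z_4=2, draws=[7, 3], offspring=[1, 1], Z_5=2
gen 5: Z_5=2, draws=[2, 0], offspring=[0, 0], Z_6=0
gen 6: Z_6=0, draws=[], offspring=[], Z_7=0


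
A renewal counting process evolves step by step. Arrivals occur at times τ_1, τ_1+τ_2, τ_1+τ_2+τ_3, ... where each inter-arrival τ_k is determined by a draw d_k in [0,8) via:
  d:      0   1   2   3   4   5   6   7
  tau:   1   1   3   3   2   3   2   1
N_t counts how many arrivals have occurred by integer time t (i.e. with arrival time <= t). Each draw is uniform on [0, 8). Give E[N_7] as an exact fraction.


Inter-arrival values over d=0..7: [1, 1, 3, 3, 2, 3, 2, 1]
Each d has probability 1/8, so the pmf of τ is: f(1) = 3/8, f(2) = 1/4, f(3) = 3/8
Renewal equation for m(n) = E[N_n]: condition on τ_1 = k (if k <= n, one arrival plus a fresh copy on the remaining n−k steps): m(n) = F(n) + Σ_{k<=n} f(k)·m(n−k), where F(n) = P(τ <= n) and m(0) = 0
m(1) = F(1) = 3/8
m(2) = F(2) + f(1)·m(1) = 5/8 + 3/8·3/8 = 49/64
m(3) = F(3) + f(1)·m(2) + f(2)·m(1) = 1 + 3/8·49/64 + 1/4·3/8 = 707/512
m(4) = F(4) + f(1)·m(3) + f(2)·m(2) + f(3)·m(1) = 1 + 3/8·707/512 + 1/4·49/64 + 3/8·3/8 = 7577/4096
m(5) = F(5) + f(1)·m(4) + f(2)·m(3) + f(3)·m(2) = 1 + 3/8·7577/4096 + 1/4·707/512 + 3/8·49/64 = 76219/32768
m(6) = F(6) + f(1)·m(5) + f(2)·m(4) + f(3)·m(3) = 1 + 3/8·76219/32768 + 1/4·7577/4096 + 3/8·707/512 = 747777/262144
m(7) = F(7) + f(1)·m(6) + f(2)·m(5) + f(3)·m(4) = 1 + 3/8·747777/262144 + 1/4·76219/32768 + 3/8·7577/4096 = 7014771/2097152
E[N_7] = m(7) = 7014771/2097152

7014771/2097152


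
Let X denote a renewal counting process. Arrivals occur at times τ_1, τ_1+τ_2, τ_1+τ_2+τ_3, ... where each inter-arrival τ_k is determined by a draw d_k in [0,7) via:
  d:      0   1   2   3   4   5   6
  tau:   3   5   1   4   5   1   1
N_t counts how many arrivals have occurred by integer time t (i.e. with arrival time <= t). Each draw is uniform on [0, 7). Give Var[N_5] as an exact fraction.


Inter-arrival values over d=0..6: [3, 5, 1, 4, 5, 1, 1]
Each d has probability 1/7, so the pmf of τ is: f(1) = 3/7, f(3) = 1/7, f(4) = 1/7, f(5) = 2/7
Let p_n(j) = P(N_n = j), with p_0 = [1]. Condition on τ_1: p_n(0) = P(τ > n), and for j >= 1, p_n(j) = Σ_{k<=n} f(k)·p_{n−k}(j−1)
p_1 = [4/7, 3/7]  (j = 0..1)
p_2 = [4/7, 12/49, 9/49]  (j = 0..2)
p_3 = [3/7, 19/49, 36/343, 27/343]  (j = 0..3)
p_4 = [2/7, 20/49, 78/343, 108/2401, 81/2401]  (j = 0..4)
p_5 = [0, 4/7, 93/343, 297/2401, 324/16807, 243/16807]  (j = 0..5)
E[N_5] = Σ j·p_5(j) = 27466/16807;  E[N_5²] = Σ j²·p_5(j) = 57802/16807
Var[N_5] = 57802/16807 − (27466/16807)² = 217097058/282475249

217097058/282475249


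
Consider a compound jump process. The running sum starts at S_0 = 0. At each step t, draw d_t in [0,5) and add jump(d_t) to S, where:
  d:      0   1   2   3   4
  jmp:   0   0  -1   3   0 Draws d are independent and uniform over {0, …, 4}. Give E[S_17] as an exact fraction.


Outcome values over d=0..4: [0, 0, -1, 3, 0]
Σy = 2, Σy² = 10, M = 5
μ = 2/5 = 2/5,  σ² = 10/5 − (2/5)² = 46/25
E[S_17] = 0 + 17·(2/5) = 34/5

34/5


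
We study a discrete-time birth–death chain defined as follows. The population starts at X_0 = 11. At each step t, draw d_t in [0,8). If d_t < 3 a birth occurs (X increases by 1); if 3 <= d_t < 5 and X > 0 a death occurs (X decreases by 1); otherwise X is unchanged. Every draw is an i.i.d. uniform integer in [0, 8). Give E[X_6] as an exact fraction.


X can drop by at most 1 per step and X_0 = 11 > T = 6, so X_t >= 11 − t >= 5 > 0 for every t <= 6: the floor at 0 (the 'and X > 0' condition) never binds. Hence X_6 = X_0 + Σ_{t<6} Y_t with i.i.d. increments Y_t = y(d_t) ∈ {+1, −1, 0}.
Outcome values over d=0..7: [1, 1, 1, -1, -1, 0, 0, 0]
Σy = 1, Σy² = 5, M = 8
μ = 1/8 = 1/8,  σ² = 5/8 − (1/8)² = 39/64
E[X_6] = 11 + 6·(1/8) = 47/4

47/4


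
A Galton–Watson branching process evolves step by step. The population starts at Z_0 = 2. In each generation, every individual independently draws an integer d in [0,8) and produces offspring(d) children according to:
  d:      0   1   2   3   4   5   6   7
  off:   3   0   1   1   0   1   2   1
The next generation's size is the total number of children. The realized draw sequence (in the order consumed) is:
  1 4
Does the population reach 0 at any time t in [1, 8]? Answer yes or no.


gen 0: Z_0=2, draws=[1, 4], offspring=[0, 0], Z_1=0
gen 1: Z_1=0, draws=[], offspring=[], Z_2=0
gen 2: Z_2=0, draws=[], offspring=[], Z_3=0
gen 3: Z_3=0, draws=[], offspring=[], Z_4=0
gen 4: Z_4=0, draws=[], offspring=[], Z_5=0
gen 5: Z_5=0, draws=[], offspring=[], Z_6=0
gen 6: Z_6=0, draws=[], offspring=[], Z_7=0
gen 7: Z_7=0, draws=[], offspring=[], Z_8=0

yes


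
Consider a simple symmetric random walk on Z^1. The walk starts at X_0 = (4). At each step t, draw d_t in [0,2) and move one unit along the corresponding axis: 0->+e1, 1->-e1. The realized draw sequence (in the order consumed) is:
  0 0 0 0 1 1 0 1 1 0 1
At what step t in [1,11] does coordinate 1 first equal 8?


4

t=0: X=(4), d=0 → +e1, X_1=(5)
t=1: X=(5), d=0 → +e1, X_2=(6)
t=2: X=(6), d=0 → +e1, X_3=(7)
t=3: X=(7), d=0 → +e1, X_4=(8)
t=4: X=(8), d=1 → -e1, X_5=(7)
t=5: X=(7), d=1 → -e1, X_6=(6)
t=6: X=(6), d=0 → +e1, X_7=(7)
t=7: X=(7), d=1 → -e1, X_8=(6)
t=8: X=(6), d=1 → -e1, X_9=(5)
t=9: X=(5), d=0 → +e1, X_10=(6)
t=10: X=(6), d=1 → -e1, X_11=(5)


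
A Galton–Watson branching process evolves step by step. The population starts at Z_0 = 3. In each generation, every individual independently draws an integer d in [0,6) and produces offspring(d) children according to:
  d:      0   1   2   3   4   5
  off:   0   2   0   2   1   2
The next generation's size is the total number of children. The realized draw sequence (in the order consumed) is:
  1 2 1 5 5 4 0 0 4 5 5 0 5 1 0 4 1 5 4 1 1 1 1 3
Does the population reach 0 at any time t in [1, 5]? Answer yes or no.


no

gen 0: Z_0=3, draws=[1, 2, 1], offspring=[2, 0, 2], Z_1=4
gen 1: Z_1=4, draws=[5, 5, 4, 0], offspring=[2, 2, 1, 0], Z_2=5
gen 2: Z_2=5, draws=[0, 4, 5, 5, 0], offspring=[0, 1, 2, 2, 0], Z_3=5
gen 3: Z_3=5, draws=[5, 1, 0, 4, 1], offspring=[2, 2, 0, 1, 2], Z_4=7
gen 4: Z_4=7, draws=[5, 4, 1, 1, 1, 1, 3], offspring=[2, 1, 2, 2, 2, 2, 2], Z_5=13


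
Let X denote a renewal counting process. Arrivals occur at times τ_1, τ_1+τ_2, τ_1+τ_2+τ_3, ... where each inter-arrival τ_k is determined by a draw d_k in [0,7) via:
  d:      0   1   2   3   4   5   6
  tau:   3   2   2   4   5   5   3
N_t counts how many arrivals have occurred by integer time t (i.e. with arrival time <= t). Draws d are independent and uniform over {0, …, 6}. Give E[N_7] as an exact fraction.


Inter-arrival values over d=0..6: [3, 2, 2, 4, 5, 5, 3]
Each d has probability 1/7, so the pmf of τ is: f(2) = 2/7, f(3) = 2/7, f(4) = 1/7, f(5) = 2/7
Renewal equation for m(n) = E[N_n]: condition on τ_1 = k (if k <= n, one arrival plus a fresh copy on the remaining n−k steps): m(n) = F(n) + Σ_{k<=n} f(k)·m(n−k), where F(n) = P(τ <= n) and m(0) = 0
m(1) = F(1) = 0
m(2) = F(2) = 2/7
m(3) = F(3) = 4/7
m(4) = F(4) + f(2)·m(2) = 5/7 + 2/7·2/7 = 39/49
m(5) = F(5) + f(2)·m(3) + f(3)·m(2) = 1 + 2/7·4/7 + 2/7·2/7 = 61/49
m(6) = F(6) + f(2)·m(4) + f(3)·m(3) + f(4)·m(2) = 1 + 2/7·39/49 + 2/7·4/7 + 1/7·2/7 = 491/343
m(7) = F(7) + f(2)·m(5) + f(3)·m(4) + f(4)·m(3) + f(5)·m(2) = 1 + 2/7·61/49 + 2/7·39/49 + 1/7·4/7 + 2/7·2/7 = 599/343
E[N_7] = m(7) = 599/343

599/343


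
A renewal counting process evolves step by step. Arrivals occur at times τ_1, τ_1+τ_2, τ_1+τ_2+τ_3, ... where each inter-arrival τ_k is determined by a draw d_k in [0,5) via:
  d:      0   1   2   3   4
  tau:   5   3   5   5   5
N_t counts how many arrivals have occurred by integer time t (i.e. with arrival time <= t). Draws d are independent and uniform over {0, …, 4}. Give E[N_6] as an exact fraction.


Inter-arrival values over d=0..4: [5, 3, 5, 5, 5]
Each d has probability 1/5, so the pmf of τ is: f(3) = 1/5, f(5) = 4/5
Renewal equation for m(n) = E[N_n]: condition on τ_1 = k (if k <= n, one arrival plus a fresh copy on the remaining n−k steps): m(n) = F(n) + Σ_{k<=n} f(k)·m(n−k), where F(n) = P(τ <= n) and m(0) = 0
m(1) = F(1) = 0
m(2) = F(2) = 0
m(3) = F(3) = 1/5
m(4) = F(4) = 1/5
m(5) = F(5) = 1
m(6) = F(6) + f(3)·m(3) = 1 + 1/5·1/5 = 26/25
E[N_6] = m(6) = 26/25

26/25


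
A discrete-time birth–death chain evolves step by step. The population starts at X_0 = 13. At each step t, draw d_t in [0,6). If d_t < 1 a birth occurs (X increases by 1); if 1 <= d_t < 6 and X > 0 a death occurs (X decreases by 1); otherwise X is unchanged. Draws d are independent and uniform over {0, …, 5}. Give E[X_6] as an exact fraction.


9

X can drop by at most 1 per step and X_0 = 13 > T = 6, so X_t >= 13 − t >= 7 > 0 for every t <= 6: the floor at 0 (the 'and X > 0' condition) never binds. Hence X_6 = X_0 + Σ_{t<6} Y_t with i.i.d. increments Y_t = y(d_t) ∈ {+1, −1, 0}.
Outcome values over d=0..5: [1, -1, -1, -1, -1, -1]
Σy = -4, Σy² = 6, M = 6
μ = -4/6 = -2/3,  σ² = 6/6 − (-2/3)² = 5/9
E[X_6] = 13 + 6·(-2/3) = 9


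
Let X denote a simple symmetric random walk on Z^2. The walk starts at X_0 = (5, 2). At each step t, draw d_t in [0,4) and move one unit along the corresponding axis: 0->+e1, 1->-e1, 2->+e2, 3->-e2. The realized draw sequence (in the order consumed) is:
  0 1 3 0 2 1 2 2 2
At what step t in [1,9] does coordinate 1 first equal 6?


1

t=0: X=(5, 2), d=0 → +e1, X_1=(6, 2)
t=1: X=(6, 2), d=1 → -e1, X_2=(5, 2)
t=2: X=(5, 2), d=3 → -e2, X_3=(5, 1)
t=3: X=(5, 1), d=0 → +e1, X_4=(6, 1)
t=4: X=(6, 1), d=2 → +e2, X_5=(6, 2)
t=5: X=(6, 2), d=1 → -e1, X_6=(5, 2)
t=6: X=(5, 2), d=2 → +e2, X_7=(5, 3)
t=7: X=(5, 3), d=2 → +e2, X_8=(5, 4)
t=8: X=(5, 4), d=2 → +e2, X_9=(5, 5)


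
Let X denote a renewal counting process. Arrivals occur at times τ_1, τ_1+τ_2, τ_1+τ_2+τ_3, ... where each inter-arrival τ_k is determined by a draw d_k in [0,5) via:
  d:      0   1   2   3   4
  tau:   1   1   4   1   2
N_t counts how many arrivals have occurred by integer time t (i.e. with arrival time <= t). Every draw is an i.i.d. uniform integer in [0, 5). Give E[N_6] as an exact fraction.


52044/15625

Inter-arrival values over d=0..4: [1, 1, 4, 1, 2]
Each d has probability 1/5, so the pmf of τ is: f(1) = 3/5, f(2) = 1/5, f(4) = 1/5
Renewal equation for m(n) = E[N_n]: condition on τ_1 = k (if k <= n, one arrival plus a fresh copy on the remaining n−k steps): m(n) = F(n) + Σ_{k<=n} f(k)·m(n−k), where F(n) = P(τ <= n) and m(0) = 0
m(1) = F(1) = 3/5
m(2) = F(2) + f(1)·m(1) = 4/5 + 3/5·3/5 = 29/25
m(3) = F(3) + f(1)·m(2) + f(2)·m(1) = 4/5 + 3/5·29/25 + 1/5·3/5 = 202/125
m(4) = F(4) + f(1)·m(3) + f(2)·m(2) = 1 + 3/5·202/125 + 1/5·29/25 = 1376/625
m(5) = F(5) + f(1)·m(4) + f(2)·m(3) + f(4)·m(1) = 1 + 3/5·1376/625 + 1/5·202/125 + 1/5·3/5 = 8638/3125
m(6) = F(6) + f(1)·m(5) + f(2)·m(4) + f(4)·m(2) = 1 + 3/5·8638/3125 + 1/5·1376/625 + 1/5·29/25 = 52044/15625
E[N_6] = m(6) = 52044/15625


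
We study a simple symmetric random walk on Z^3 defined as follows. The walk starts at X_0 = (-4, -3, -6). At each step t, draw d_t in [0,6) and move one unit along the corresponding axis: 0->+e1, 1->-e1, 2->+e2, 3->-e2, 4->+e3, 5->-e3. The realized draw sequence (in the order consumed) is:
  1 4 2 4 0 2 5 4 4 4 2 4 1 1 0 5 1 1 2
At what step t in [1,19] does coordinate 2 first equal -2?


t=0: X=(-4, -3, -6), d=1 → -e1, X_1=(-5, -3, -6)
t=1: X=(-5, -3, -6), d=4 → +e3, X_2=(-5, -3, -5)
t=2: X=(-5, -3, -5), d=2 → +e2, X_3=(-5, -2, -5)
t=3: X=(-5, -2, -5), d=4 → +e3, X_4=(-5, -2, -4)
t=4: X=(-5, -2, -4), d=0 → +e1, X_5=(-4, -2, -4)
t=5: X=(-4, -2, -4), d=2 → +e2, X_6=(-4, -1, -4)
t=6: X=(-4, -1, -4), d=5 → -e3, X_7=(-4, -1, -5)
t=7: X=(-4, -1, -5), d=4 → +e3, X_8=(-4, -1, -4)
t=8: X=(-4, -1, -4), d=4 → +e3, X_9=(-4, -1, -3)
t=9: X=(-4, -1, -3), d=4 → +e3, X_10=(-4, -1, -2)
t=10: X=(-4, -1, -2), d=2 → +e2, X_11=(-4, 0, -2)
t=11: X=(-4, 0, -2), d=4 → +e3, X_12=(-4, 0, -1)
t=12: X=(-4, 0, -1), d=1 → -e1, X_13=(-5, 0, -1)
t=13: X=(-5, 0, -1), d=1 → -e1, X_14=(-6, 0, -1)
t=14: X=(-6, 0, -1), d=0 → +e1, X_15=(-5, 0, -1)
t=15: X=(-5, 0, -1), d=5 → -e3, X_16=(-5, 0, -2)
t=16: X=(-5, 0, -2), d=1 → -e1, X_17=(-6, 0, -2)
t=17: X=(-6, 0, -2), d=1 → -e1, X_18=(-7, 0, -2)
t=18: X=(-7, 0, -2), d=2 → +e2, X_19=(-7, 1, -2)

3


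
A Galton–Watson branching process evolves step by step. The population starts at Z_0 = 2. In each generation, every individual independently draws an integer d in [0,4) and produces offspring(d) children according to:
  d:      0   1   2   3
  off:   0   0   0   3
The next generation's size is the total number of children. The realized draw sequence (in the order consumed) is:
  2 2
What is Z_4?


gen 0: Z_0=2, draws=[2, 2], offspring=[0, 0], Z_1=0
gen 1: Z_1=0, draws=[], offspring=[], Z_2=0
gen 2: Z_2=0, draws=[], offspring=[], Z_3=0
gen 3: Z_3=0, draws=[], offspring=[], Z_4=0

0


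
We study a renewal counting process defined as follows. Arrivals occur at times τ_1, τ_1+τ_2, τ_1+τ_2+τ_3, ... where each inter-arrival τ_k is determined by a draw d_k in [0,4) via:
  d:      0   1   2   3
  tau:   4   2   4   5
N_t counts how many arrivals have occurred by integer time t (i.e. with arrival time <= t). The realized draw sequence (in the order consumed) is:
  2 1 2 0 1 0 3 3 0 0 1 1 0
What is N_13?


draw d_1=2: τ_1=4, arrival time A_1=4
draw d_2=1: τ_2=2, arrival time A_2=6
draw d_3=2: τ_3=4, arrival time A_3=10
draw d_4=0: τ_4=4, arrival time A_4=14
draw d_5=1: τ_5=2, arrival time A_5=16
draw d_6=0: τ_6=4, arrival time A_6=20
draw d_7=3: τ_7=5, arrival time A_7=25
draw d_8=3: τ_8=5, arrival time A_8=30
draw d_9=0: τ_9=4, arrival time A_9=34
draw d_10=0: τ_10=4, arrival time A_10=38
draw d_11=1: τ_11=2, arrival time A_11=40
draw d_12=1: τ_12=2, arrival time A_12=42
draw d_13=0: τ_13=4, arrival time A_13=46
N_t over t=0..13: 0:0 1:0 2:0 3:0 4:1 5:1 6:2 7:2 8:2 9:2 10:3 11:3 12:3 13:3

3


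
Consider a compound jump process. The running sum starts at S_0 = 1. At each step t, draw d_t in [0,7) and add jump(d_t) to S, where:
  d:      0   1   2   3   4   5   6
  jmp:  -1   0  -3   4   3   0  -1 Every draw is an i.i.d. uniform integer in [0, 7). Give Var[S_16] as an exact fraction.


3968/49

Outcome values over d=0..6: [-1, 0, -3, 4, 3, 0, -1]
Σy = 2, Σy² = 36, M = 7
μ = 2/7 = 2/7,  σ² = 36/7 − (2/7)² = 248/49
Independent increments: Var[S_16] = 16·σ² = 16·(248/49) = 3968/49


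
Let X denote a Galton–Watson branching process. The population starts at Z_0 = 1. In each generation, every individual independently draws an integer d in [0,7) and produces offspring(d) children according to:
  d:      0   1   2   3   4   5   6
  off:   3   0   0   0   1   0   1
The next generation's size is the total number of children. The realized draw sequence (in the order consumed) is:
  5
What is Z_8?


gen 0: Z_0=1, draws=[5], offspring=[0], Z_1=0
gen 1: Z_1=0, draws=[], offspring=[], Z_2=0
gen 2: Z_2=0, draws=[], offspring=[], Z_3=0
gen 3: Z_3=0, draws=[], offspring=[], Z_4=0
gen 4: Z_4=0, draws=[], offspring=[], Z_5=0
gen 5: Z_5=0, draws=[], offspring=[], Z_6=0
gen 6: Z_6=0, draws=[], offspring=[], Z_7=0
gen 7: Z_7=0, draws=[], offspring=[], Z_8=0

0


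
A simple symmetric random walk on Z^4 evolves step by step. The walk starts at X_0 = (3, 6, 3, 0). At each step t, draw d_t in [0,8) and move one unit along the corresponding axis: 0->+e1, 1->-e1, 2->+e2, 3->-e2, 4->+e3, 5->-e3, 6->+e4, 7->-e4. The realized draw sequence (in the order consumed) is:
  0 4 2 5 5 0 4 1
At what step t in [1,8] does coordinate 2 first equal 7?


3

t=0: X=(3, 6, 3, 0), d=0 → +e1, X_1=(4, 6, 3, 0)
t=1: X=(4, 6, 3, 0), d=4 → +e3, X_2=(4, 6, 4, 0)
t=2: X=(4, 6, 4, 0), d=2 → +e2, X_3=(4, 7, 4, 0)
t=3: X=(4, 7, 4, 0), d=5 → -e3, X_4=(4, 7, 3, 0)
t=4: X=(4, 7, 3, 0), d=5 → -e3, X_5=(4, 7, 2, 0)
t=5: X=(4, 7, 2, 0), d=0 → +e1, X_6=(5, 7, 2, 0)
t=6: X=(5, 7, 2, 0), d=4 → +e3, X_7=(5, 7, 3, 0)
t=7: X=(5, 7, 3, 0), d=1 → -e1, X_8=(4, 7, 3, 0)


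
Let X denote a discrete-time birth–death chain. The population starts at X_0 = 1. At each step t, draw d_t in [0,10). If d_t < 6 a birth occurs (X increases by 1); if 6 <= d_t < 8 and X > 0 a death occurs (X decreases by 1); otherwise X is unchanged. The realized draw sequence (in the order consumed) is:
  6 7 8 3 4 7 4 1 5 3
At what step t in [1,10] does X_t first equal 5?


10

t=0: X=1, d=6 → death, X_1=0
t=1: X=0, d=7 → hold, X_2=0
t=2: X=0, d=8 → hold, X_3=0
t=3: X=0, d=3 → birth, X_4=1
t=4: X=1, d=4 → birth, X_5=2
t=5: X=2, d=7 → death, X_6=1
t=6: X=1, d=4 → birth, X_7=2
t=7: X=2, d=1 → birth, X_8=3
t=8: X=3, d=5 → birth, X_9=4
t=9: X=4, d=3 → birth, X_10=5


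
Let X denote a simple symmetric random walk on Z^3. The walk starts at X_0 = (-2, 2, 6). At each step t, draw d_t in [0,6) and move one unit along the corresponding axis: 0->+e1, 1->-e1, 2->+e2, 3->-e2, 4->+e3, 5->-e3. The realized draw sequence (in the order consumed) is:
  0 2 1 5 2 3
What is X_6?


t=0: X=(-2, 2, 6), d=0 → +e1, X_1=(-1, 2, 6)
t=1: X=(-1, 2, 6), d=2 → +e2, X_2=(-1, 3, 6)
t=2: X=(-1, 3, 6), d=1 → -e1, X_3=(-2, 3, 6)
t=3: X=(-2, 3, 6), d=5 → -e3, X_4=(-2, 3, 5)
t=4: X=(-2, 3, 5), d=2 → +e2, X_5=(-2, 4, 5)
t=5: X=(-2, 4, 5), d=3 → -e2, X_6=(-2, 3, 5)

(-2, 3, 5)


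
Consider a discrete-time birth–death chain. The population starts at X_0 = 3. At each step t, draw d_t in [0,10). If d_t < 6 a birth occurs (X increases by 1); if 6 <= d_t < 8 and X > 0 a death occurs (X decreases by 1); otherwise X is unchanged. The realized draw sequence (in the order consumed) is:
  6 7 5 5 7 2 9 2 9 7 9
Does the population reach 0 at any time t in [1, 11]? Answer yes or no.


no

t=0: X=3, d=6 → death, X_1=2
t=1: X=2, d=7 → death, X_2=1
t=2: X=1, d=5 → birth, X_3=2
t=3: X=2, d=5 → birth, X_4=3
t=4: X=3, d=7 → death, X_5=2
t=5: X=2, d=2 → birth, X_6=3
t=6: X=3, d=9 → hold, X_7=3
t=7: X=3, d=2 → birth, X_8=4
t=8: X=4, d=9 → hold, X_9=4
t=9: X=4, d=7 → death, X_10=3
t=10: X=3, d=9 → hold, X_11=3


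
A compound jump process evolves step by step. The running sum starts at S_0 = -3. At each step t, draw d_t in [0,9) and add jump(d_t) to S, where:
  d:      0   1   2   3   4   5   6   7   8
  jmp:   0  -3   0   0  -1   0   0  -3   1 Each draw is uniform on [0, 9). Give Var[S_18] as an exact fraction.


32

Outcome values over d=0..8: [0, -3, 0, 0, -1, 0, 0, -3, 1]
Σy = -6, Σy² = 20, M = 9
μ = -6/9 = -2/3,  σ² = 20/9 − (-2/3)² = 16/9
Independent increments: Var[S_18] = 18·σ² = 18·(16/9) = 32


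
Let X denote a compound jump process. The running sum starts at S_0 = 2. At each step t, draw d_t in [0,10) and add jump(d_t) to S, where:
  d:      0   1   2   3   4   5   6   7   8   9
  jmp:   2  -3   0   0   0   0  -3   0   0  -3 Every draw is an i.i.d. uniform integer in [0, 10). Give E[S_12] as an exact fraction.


Outcome values over d=0..9: [2, -3, 0, 0, 0, 0, -3, 0, 0, -3]
Σy = -7, Σy² = 31, M = 10
μ = -7/10 = -7/10,  σ² = 31/10 − (-7/10)² = 261/100
E[S_12] = 2 + 12·(-7/10) = -32/5

-32/5


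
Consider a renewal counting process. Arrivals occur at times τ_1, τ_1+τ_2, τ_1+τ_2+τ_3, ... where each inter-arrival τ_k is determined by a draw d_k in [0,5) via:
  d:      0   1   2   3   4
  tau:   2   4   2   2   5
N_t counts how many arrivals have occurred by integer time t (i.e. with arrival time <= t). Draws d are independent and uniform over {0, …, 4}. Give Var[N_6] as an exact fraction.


9096/15625

Inter-arrival values over d=0..4: [2, 4, 2, 2, 5]
Each d has probability 1/5, so the pmf of τ is: f(2) = 3/5, f(4) = 1/5, f(5) = 1/5
Let p_n(j) = P(N_n = j), with p_0 = [1]. Condition on τ_1: p_n(0) = P(τ > n), and for j >= 1, p_n(j) = Σ_{k<=n} f(k)·p_{n−k}(j−1)
p_1 = [1]  (j = 0)
p_2 = [2/5, 3/5]  (j = 0..1)
p_3 = [2/5, 3/5]  (j = 0..1)
p_4 = [1/5, 11/25, 9/25]  (j = 0..2)
p_5 = [0, 16/25, 9/25]  (j = 0..2)
p_6 = [0, 2/5, 48/125, 27/125]  (j = 0..3)
E[N_6] = Σ j·p_6(j) = 227/125;  E[N_6²] = Σ j²·p_6(j) = 97/25
Var[N_6] = 97/25 − (227/125)² = 9096/15625


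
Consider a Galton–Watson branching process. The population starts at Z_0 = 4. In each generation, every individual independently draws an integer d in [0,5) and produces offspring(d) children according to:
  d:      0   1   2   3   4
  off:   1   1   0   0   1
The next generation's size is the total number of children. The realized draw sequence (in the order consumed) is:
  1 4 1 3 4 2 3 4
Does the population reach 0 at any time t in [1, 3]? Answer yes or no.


no

gen 0: Z_0=4, draws=[1, 4, 1, 3], offspring=[1, 1, 1, 0], Z_1=3
gen 1: Z_1=3, draws=[4, 2, 3], offspring=[1, 0, 0], Z_2=1
gen 2: Z_2=1, draws=[4], offspring=[1], Z_3=1


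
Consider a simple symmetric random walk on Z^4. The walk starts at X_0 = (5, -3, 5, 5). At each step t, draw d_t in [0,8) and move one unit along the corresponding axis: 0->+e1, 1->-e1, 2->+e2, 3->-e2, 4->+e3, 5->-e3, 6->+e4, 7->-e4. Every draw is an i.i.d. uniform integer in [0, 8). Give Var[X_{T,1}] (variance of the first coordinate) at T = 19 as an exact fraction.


19/4

Outcome values over d=0..7: [1, -1, 0, 0, 0, 0, 0, 0]
Σy = 0, Σy² = 2, M = 8
μ = 0/8 = 0,  σ² = 2/8 − (0)² = 1/4
Independent increments: Var[X_19] = 19·σ² = 19·(1/4) = 19/4


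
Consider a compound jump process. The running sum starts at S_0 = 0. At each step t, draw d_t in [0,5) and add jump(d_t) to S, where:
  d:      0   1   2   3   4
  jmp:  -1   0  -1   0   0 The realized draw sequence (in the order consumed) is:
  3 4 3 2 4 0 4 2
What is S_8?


-3

t=0: S=0, d=3, jump=0, S_1=0
t=1: S=0, d=4, jump=0, S_2=0
t=2: S=0, d=3, jump=0, S_3=0
t=3: S=0, d=2, jump=-1, S_4=-1
t=4: S=-1, d=4, jump=0, S_5=-1
t=5: S=-1, d=0, jump=-1, S_6=-2
t=6: S=-2, d=4, jump=0, S_7=-2
t=7: S=-2, d=2, jump=-1, S_8=-3


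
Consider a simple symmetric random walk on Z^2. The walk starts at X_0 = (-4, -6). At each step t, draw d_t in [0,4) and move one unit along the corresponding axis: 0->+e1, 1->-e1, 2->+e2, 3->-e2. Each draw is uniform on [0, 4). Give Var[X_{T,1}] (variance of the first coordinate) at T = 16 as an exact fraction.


Outcome values over d=0..3: [1, -1, 0, 0]
Σy = 0, Σy² = 2, M = 4
μ = 0/4 = 0,  σ² = 2/4 − (0)² = 1/2
Independent increments: Var[X_16] = 16·σ² = 16·(1/2) = 8

8


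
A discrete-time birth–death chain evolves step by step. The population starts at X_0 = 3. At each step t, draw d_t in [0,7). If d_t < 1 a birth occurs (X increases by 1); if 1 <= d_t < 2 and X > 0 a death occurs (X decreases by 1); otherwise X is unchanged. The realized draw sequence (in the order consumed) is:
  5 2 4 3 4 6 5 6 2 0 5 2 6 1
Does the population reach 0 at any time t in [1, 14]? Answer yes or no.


t=0: X=3, d=5 → hold, X_1=3
t=1: X=3, d=2 → hold, X_2=3
t=2: X=3, d=4 → hold, X_3=3
t=3: X=3, d=3 → hold, X_4=3
t=4: X=3, d=4 → hold, X_5=3
t=5: X=3, d=6 → hold, X_6=3
t=6: X=3, d=5 → hold, X_7=3
t=7: X=3, d=6 → hold, X_8=3
t=8: X=3, d=2 → hold, X_9=3
t=9: X=3, d=0 → birth, X_10=4
t=10: X=4, d=5 → hold, X_11=4
t=11: X=4, d=2 → hold, X_12=4
t=12: X=4, d=6 → hold, X_13=4
t=13: X=4, d=1 → death, X_14=3

no


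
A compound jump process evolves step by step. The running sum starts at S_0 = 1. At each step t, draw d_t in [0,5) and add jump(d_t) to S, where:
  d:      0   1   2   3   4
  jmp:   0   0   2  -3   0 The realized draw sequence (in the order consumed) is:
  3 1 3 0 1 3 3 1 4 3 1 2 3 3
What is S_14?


-18

t=0: S=1, d=3, jump=-3, S_1=-2
t=1: S=-2, d=1, jump=0, S_2=-2
t=2: S=-2, d=3, jump=-3, S_3=-5
t=3: S=-5, d=0, jump=0, S_4=-5
t=4: S=-5, d=1, jump=0, S_5=-5
t=5: S=-5, d=3, jump=-3, S_6=-8
t=6: S=-8, d=3, jump=-3, S_7=-11
t=7: S=-11, d=1, jump=0, S_8=-11
t=8: S=-11, d=4, jump=0, S_9=-11
t=9: S=-11, d=3, jump=-3, S_10=-14
t=10: S=-14, d=1, jump=0, S_11=-14
t=11: S=-14, d=2, jump=2, S_12=-12
t=12: S=-12, d=3, jump=-3, S_13=-15
t=13: S=-15, d=3, jump=-3, S_14=-18


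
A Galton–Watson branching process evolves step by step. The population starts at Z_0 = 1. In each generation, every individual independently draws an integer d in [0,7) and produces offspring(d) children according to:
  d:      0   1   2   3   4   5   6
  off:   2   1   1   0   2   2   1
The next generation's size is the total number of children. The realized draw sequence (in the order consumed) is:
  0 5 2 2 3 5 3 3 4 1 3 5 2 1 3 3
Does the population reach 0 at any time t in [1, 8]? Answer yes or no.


yes

gen 0: Z_0=1, draws=[0], offspring=[2], Z_1=2
gen 1: Z_1=2, draws=[5, 2], offspring=[2, 1], Z_2=3
gen 2: Z_2=3, draws=[2, 3, 5], offspring=[1, 0, 2], Z_3=3
gen 3: Z_3=3, draws=[3, 3, 4], offspring=[0, 0, 2], Z_4=2
gen 4: Z_4=2, draws=[1, 3], offspring=[1, 0], Z_5=1
gen 5: Z_5=1, draws=[5], offspring=[2], Z_6=2
gen 6: Z_6=2, draws=[2, 1], offspring=[1, 1], Z_7=2
gen 7: Z_7=2, draws=[3, 3], offspring=[0, 0], Z_8=0


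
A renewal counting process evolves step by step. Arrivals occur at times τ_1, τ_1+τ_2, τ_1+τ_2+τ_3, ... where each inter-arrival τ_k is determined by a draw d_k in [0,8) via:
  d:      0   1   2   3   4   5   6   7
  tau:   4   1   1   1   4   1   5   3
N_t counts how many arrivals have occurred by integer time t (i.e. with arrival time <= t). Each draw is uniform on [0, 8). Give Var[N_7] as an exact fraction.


Inter-arrival values over d=0..7: [4, 1, 1, 1, 4, 1, 5, 3]
Each d has probability 1/8, so the pmf of τ is: f(1) = 1/2, f(3) = 1/8, f(4) = 1/4, f(5) = 1/8
Let p_n(j) = P(N_n = j), with p_0 = [1]. Condition on τ_1: p_n(0) = P(τ > n), and for j >= 1, p_n(j) = Σ_{k<=n} f(k)·p_{n−k}(j−1)
p_1 = [1/2, 1/2]  (j = 0..1)
p_2 = [1/2, 1/4, 1/4]  (j = 0..2)
p_3 = [3/8, 3/8, 1/8, 1/8]  (j = 0..3)
p_4 = [1/8, 1/2, 1/4, 1/16, 1/16]  (j = 0..4)
p_5 = [0, 3/8, 13/32, 5/32, 1/32, 1/32]  (j = 0..5)
p_6 = [0, 15/64, 23/64, 9/32, 3/32, 1/64, 1/64]  (j = 0..6)
p_7 = [0, 11/64, 39/128, 35/128, 23/128, 7/128, 1/128, 1/128]  (j = 0..7)
E[N_7] = Σ j·p_7(j) = 345/128;  E[N_7²] = Σ j²·p_7(j) = 1121/128
Var[N_7] = 1121/128 − (345/128)² = 24463/16384

24463/16384


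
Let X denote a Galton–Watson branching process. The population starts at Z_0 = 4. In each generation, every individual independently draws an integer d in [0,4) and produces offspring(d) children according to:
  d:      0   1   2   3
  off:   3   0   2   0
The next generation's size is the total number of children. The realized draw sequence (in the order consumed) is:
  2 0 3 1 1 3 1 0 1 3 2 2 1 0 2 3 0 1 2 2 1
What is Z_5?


7

gen 0: Z_0=4, draws=[2, 0, 3, 1], offspring=[2, 3, 0, 0], Z_1=5
gen 1: Z_1=5, draws=[1, 3, 1, 0, 1], offspring=[0, 0, 0, 3, 0], Z_2=3
gen 2: Z_2=3, draws=[3, 2, 2], offspring=[0, 2, 2], Z_3=4
gen 3: Z_3=4, draws=[1, 0, 2, 3], offspring=[0, 3, 2, 0], Z_4=5
gen 4: Z_4=5, draws=[0, 1, 2, 2, 1], offspring=[3, 0, 2, 2, 0], Z_5=7


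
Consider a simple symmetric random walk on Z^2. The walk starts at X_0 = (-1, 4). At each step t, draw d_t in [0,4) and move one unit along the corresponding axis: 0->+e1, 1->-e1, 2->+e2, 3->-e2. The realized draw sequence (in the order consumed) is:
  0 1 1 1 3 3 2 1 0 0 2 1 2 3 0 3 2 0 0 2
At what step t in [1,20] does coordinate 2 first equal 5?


t=0: X=(-1, 4), d=0 → +e1, X_1=(0, 4)
t=1: X=(0, 4), d=1 → -e1, X_2=(-1, 4)
t=2: X=(-1, 4), d=1 → -e1, X_3=(-2, 4)
t=3: X=(-2, 4), d=1 → -e1, X_4=(-3, 4)
t=4: X=(-3, 4), d=3 → -e2, X_5=(-3, 3)
t=5: X=(-3, 3), d=3 → -e2, X_6=(-3, 2)
t=6: X=(-3, 2), d=2 → +e2, X_7=(-3, 3)
t=7: X=(-3, 3), d=1 → -e1, X_8=(-4, 3)
t=8: X=(-4, 3), d=0 → +e1, X_9=(-3, 3)
t=9: X=(-3, 3), d=0 → +e1, X_10=(-2, 3)
t=10: X=(-2, 3), d=2 → +e2, X_11=(-2, 4)
t=11: X=(-2, 4), d=1 → -e1, X_12=(-3, 4)
t=12: X=(-3, 4), d=2 → +e2, X_13=(-3, 5)
t=13: X=(-3, 5), d=3 → -e2, X_14=(-3, 4)
t=14: X=(-3, 4), d=0 → +e1, X_15=(-2, 4)
t=15: X=(-2, 4), d=3 → -e2, X_16=(-2, 3)
t=16: X=(-2, 3), d=2 → +e2, X_17=(-2, 4)
t=17: X=(-2, 4), d=0 → +e1, X_18=(-1, 4)
t=18: X=(-1, 4), d=0 → +e1, X_19=(0, 4)
t=19: X=(0, 4), d=2 → +e2, X_20=(0, 5)

13


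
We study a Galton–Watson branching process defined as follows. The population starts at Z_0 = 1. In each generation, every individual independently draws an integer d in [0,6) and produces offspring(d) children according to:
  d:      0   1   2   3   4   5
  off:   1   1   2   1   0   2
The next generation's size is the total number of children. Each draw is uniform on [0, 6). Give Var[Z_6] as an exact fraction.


20284048967/2176782336

Outcome values over d=0..5: [1, 1, 2, 1, 0, 2]
Σy = 7, Σy² = 11, M = 6
μ = 7/6 = 7/6,  σ² = 11/6 − (7/6)² = 17/36
V_0 = 0, E_0 = 1
V_1 = 17/36·E_0 + (7/6)²·V_0 = 17/36;  E_1 = 7/6
V_2 = 17/36·E_1 + (7/6)²·V_1 = 1547/1296;  E_2 = 49/36
V_3 = 17/36·E_2 + (7/6)²·V_2 = 105791/46656;  E_3 = 343/216
V_4 = 17/36·E_3 + (7/6)²·V_3 = 6443255/1679616;  E_4 = 2401/1296
V_5 = 17/36·E_4 + (7/6)²·V_4 = 368618327/60466176;  E_5 = 16807/7776
V_6 = 17/36·E_5 + (7/6)²·V_5 = 20284048967/2176782336;  E_6 = 117649/46656


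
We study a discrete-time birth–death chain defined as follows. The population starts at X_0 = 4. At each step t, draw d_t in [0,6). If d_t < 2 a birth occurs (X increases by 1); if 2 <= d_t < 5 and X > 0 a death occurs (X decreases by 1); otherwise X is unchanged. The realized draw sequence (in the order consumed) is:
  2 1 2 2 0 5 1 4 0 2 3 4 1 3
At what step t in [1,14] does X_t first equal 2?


t=0: X=4, d=2 → death, X_1=3
t=1: X=3, d=1 → birth, X_2=4
t=2: X=4, d=2 → death, X_3=3
t=3: X=3, d=2 → death, X_4=2
t=4: X=2, d=0 → birth, X_5=3
t=5: X=3, d=5 → hold, X_6=3
t=6: X=3, d=1 → birth, X_7=4
t=7: X=4, d=4 → death, X_8=3
t=8: X=3, d=0 → birth, X_9=4
t=9: X=4, d=2 → death, X_10=3
t=10: X=3, d=3 → death, X_11=2
t=11: X=2, d=4 → death, X_12=1
t=12: X=1, d=1 → birth, X_13=2
t=13: X=2, d=3 → death, X_14=1

4


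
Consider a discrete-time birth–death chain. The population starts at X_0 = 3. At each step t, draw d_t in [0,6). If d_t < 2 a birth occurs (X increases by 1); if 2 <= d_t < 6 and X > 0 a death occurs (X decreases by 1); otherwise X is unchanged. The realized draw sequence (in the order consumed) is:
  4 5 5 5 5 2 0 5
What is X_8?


t=0: X=3, d=4 → death, X_1=2
t=1: X=2, d=5 → death, X_2=1
t=2: X=1, d=5 → death, X_3=0
t=3: X=0, d=5 → hold, X_4=0
t=4: X=0, d=5 → hold, X_5=0
t=5: X=0, d=2 → hold, X_6=0
t=6: X=0, d=0 → birth, X_7=1
t=7: X=1, d=5 → death, X_8=0

0


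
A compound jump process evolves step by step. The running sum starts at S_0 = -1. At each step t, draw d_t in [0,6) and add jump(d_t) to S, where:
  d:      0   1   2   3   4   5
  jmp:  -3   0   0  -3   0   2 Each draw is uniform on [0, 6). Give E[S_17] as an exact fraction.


-37/3

Outcome values over d=0..5: [-3, 0, 0, -3, 0, 2]
Σy = -4, Σy² = 22, M = 6
μ = -4/6 = -2/3,  σ² = 22/6 − (-2/3)² = 29/9
E[S_17] = -1 + 17·(-2/3) = -37/3


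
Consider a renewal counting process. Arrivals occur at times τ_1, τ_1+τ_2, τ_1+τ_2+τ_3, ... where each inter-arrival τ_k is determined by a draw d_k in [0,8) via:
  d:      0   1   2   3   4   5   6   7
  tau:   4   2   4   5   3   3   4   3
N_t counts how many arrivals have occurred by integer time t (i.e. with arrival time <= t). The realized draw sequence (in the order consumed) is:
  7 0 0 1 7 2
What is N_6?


draw d_1=7: τ_1=3, arrival time A_1=3
draw d_2=0: τ_2=4, arrival time A_2=7
draw d_3=0: τ_3=4, arrival time A_3=11
draw d_4=1: τ_4=2, arrival time A_4=13
draw d_5=7: τ_5=3, arrival time A_5=16
draw d_6=2: τ_6=4, arrival time A_6=20
N_t over t=0..6: 0:0 1:0 2:0 3:1 4:1 5:1 6:1

1


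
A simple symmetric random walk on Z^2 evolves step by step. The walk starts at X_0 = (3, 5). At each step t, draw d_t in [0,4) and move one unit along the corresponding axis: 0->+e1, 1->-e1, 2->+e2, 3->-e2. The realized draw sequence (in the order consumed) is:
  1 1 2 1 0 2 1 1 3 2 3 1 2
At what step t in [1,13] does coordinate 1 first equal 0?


4

t=0: X=(3, 5), d=1 → -e1, X_1=(2, 5)
t=1: X=(2, 5), d=1 → -e1, X_2=(1, 5)
t=2: X=(1, 5), d=2 → +e2, X_3=(1, 6)
t=3: X=(1, 6), d=1 → -e1, X_4=(0, 6)
t=4: X=(0, 6), d=0 → +e1, X_5=(1, 6)
t=5: X=(1, 6), d=2 → +e2, X_6=(1, 7)
t=6: X=(1, 7), d=1 → -e1, X_7=(0, 7)
t=7: X=(0, 7), d=1 → -e1, X_8=(-1, 7)
t=8: X=(-1, 7), d=3 → -e2, X_9=(-1, 6)
t=9: X=(-1, 6), d=2 → +e2, X_10=(-1, 7)
t=10: X=(-1, 7), d=3 → -e2, X_11=(-1, 6)
t=11: X=(-1, 6), d=1 → -e1, X_12=(-2, 6)
t=12: X=(-2, 6), d=2 → +e2, X_13=(-2, 7)


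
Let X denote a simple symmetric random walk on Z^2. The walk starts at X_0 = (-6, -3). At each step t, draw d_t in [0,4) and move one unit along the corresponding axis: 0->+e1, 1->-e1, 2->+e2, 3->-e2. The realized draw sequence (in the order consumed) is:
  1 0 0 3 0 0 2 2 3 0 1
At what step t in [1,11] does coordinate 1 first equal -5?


3

t=0: X=(-6, -3), d=1 → -e1, X_1=(-7, -3)
t=1: X=(-7, -3), d=0 → +e1, X_2=(-6, -3)
t=2: X=(-6, -3), d=0 → +e1, X_3=(-5, -3)
t=3: X=(-5, -3), d=3 → -e2, X_4=(-5, -4)
t=4: X=(-5, -4), d=0 → +e1, X_5=(-4, -4)
t=5: X=(-4, -4), d=0 → +e1, X_6=(-3, -4)
t=6: X=(-3, -4), d=2 → +e2, X_7=(-3, -3)
t=7: X=(-3, -3), d=2 → +e2, X_8=(-3, -2)
t=8: X=(-3, -2), d=3 → -e2, X_9=(-3, -3)
t=9: X=(-3, -3), d=0 → +e1, X_10=(-2, -3)
t=10: X=(-2, -3), d=1 → -e1, X_11=(-3, -3)


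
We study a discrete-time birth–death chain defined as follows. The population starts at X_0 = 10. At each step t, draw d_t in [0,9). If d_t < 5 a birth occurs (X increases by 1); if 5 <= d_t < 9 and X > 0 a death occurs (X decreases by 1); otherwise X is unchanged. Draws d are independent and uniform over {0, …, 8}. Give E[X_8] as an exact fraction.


X can drop by at most 1 per step and X_0 = 10 > T = 8, so X_t >= 10 − t >= 2 > 0 for every t <= 8: the floor at 0 (the 'and X > 0' condition) never binds. Hence X_8 = X_0 + Σ_{t<8} Y_t with i.i.d. increments Y_t = y(d_t) ∈ {+1, −1, 0}.
Outcome values over d=0..8: [1, 1, 1, 1, 1, -1, -1, -1, -1]
Σy = 1, Σy² = 9, M = 9
μ = 1/9 = 1/9,  σ² = 9/9 − (1/9)² = 80/81
E[X_8] = 10 + 8·(1/9) = 98/9

98/9
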